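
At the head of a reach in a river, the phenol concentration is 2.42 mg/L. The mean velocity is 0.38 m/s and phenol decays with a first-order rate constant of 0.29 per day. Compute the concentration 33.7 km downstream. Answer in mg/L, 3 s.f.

1.80 mg/L

Travel time t = 33.7 km / 0.38 m/s = 3.37e+04/0.38 = 8.868e+04 s = 1.026 d.
First-order decay: C = 2.42·exp(−0.29·1.026) = 2.42·0.7425 = 1.797 mg/L.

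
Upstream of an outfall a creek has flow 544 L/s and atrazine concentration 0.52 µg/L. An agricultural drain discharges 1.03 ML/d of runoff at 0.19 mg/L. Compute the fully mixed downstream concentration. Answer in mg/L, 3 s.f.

0.00458 mg/L

1.03 ML/d = 0.01192 m³/s.
544 L/s = 0.544 m³/s.
0.52 µg/L = 0.00052 mg/L.
Flow-weighted mixing gives C = (0.01192·0.19 + 0.544·0.00052) / (0.01192 + 0.544) = 0.002548/0.5559 = 0.004583 mg/L.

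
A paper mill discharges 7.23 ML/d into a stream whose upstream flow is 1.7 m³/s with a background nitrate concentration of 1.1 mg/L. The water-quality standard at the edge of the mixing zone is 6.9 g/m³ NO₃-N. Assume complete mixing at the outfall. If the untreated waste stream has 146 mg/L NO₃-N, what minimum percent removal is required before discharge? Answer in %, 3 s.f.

7.23 ML/d = 0.08368 m³/s.
Mass balance: 6.9·1.784 = 0.08368·Cₑ + 1.7·1.1.
Cₑ = (12.31 − 1.87) / 0.08368 = 124.7 mg/L.
Required removal = 1 − 124.7/146 = 14.57 %.

14.6 %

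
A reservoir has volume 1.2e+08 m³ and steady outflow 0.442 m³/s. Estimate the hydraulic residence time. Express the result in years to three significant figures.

8.60 yr

Q = 0.442 m³/s × 3.156e+07 s/yr = 1.395e+07 m³/yr.
Hydraulic residence time τ = V/Q = 1.2e+08/1.395e+07 = 8.603 yr.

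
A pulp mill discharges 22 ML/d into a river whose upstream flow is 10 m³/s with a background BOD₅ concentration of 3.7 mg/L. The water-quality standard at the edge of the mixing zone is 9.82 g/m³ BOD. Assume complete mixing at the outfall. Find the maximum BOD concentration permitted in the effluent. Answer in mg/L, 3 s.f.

22 ML/d = 0.2546 m³/s.
Mass balance: 9.82·10.25 = 0.2546·Cₑ + 10·3.7.
Cₑ = (100.7 − 37) / 0.2546 = 250.2 mg/L.

250 mg/L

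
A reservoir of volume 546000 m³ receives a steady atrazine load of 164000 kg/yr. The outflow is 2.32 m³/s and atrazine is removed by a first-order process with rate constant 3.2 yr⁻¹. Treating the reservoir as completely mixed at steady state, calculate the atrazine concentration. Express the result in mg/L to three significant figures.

Outflow Q = 2.32 m³/s × 3.156e+07 s/yr = 7.321e+07 m³/yr.
Steady-state CSTR mass balance: W = Q·C + k·V·C, so C = W/(Q + kV).
Q + kV = 7.321e+07 + 3.2·546000 = 7.496e+07 m³/yr.
C = 164000/7.496e+07 = 0.002188 kg/m³ = 2.188 mg/L.

2.19 mg/L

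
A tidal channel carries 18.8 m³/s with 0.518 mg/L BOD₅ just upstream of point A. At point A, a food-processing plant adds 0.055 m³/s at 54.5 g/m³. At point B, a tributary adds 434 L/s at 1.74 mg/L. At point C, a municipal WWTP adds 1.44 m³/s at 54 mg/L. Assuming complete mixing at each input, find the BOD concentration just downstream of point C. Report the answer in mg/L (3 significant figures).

After input A: C = (18.8·0.518 + 0.055·54.5) / 18.86 = 0.6755 mg/L.
434 L/s = 0.434 m³/s.
After input B: C = (18.86·0.6755 + 0.434·1.74) / 19.29 = 0.6994 mg/L.
After input C: C = (19.29·0.6994 + 1.44·54) / 20.73 = 4.402 mg/L.

4.40 mg/L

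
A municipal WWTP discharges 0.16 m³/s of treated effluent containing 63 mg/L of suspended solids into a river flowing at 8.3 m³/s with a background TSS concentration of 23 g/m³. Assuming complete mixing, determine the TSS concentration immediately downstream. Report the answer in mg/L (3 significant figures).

23.8 mg/L

By mass balance at complete mixing, C = (0.16·63 + 8.3·23) / (0.16 + 8.3) = 201/8.46 = 23.76 mg/L.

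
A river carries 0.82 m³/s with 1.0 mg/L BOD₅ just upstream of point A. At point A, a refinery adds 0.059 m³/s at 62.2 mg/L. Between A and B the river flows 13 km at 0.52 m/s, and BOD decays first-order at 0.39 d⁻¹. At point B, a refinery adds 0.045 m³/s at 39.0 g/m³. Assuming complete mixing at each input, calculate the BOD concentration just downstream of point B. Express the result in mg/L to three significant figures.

After input A: C = (0.82·1 + 0.059·62.2) / 0.879 = 5.108 mg/L.
Over the 13 km reach to input B (t = 2.5e+04 s = 0.2894 d), decay gives C = 5.108·exp(−0.39·0.2894) = 4.563 mg/L.
After input B: C = (0.879·4.563 + 0.045·39) / 0.924 = 6.24 mg/L.

6.24 mg/L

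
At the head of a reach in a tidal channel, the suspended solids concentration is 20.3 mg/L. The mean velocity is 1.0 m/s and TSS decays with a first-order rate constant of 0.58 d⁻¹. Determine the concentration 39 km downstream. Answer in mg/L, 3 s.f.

Travel time t = 39 km / 1.0 m/s = 3.9e+04/1.0 = 3.9e+04 s = 0.4514 d.
First-order decay: C = 20.3·exp(−0.58·0.4514) = 20.3·0.7697 = 15.62 mg/L.

15.6 mg/L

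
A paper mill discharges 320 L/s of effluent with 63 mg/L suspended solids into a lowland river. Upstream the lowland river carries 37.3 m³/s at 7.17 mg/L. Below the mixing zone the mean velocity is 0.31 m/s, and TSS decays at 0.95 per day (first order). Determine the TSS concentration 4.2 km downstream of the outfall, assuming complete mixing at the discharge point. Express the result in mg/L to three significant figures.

6.59 mg/L

320 L/s = 0.32 m³/s.
After complete mixing, C₀ = (0.32·63 + 37.3·7.17) / 37.62 = 7.645 mg/L.
Travel time t = 4200 m / 0.31 m/s = 1.355e+04 s = 0.1568 d.
C = 7.645·exp(−0.95·0.1568) = 7.645·0.8616 = 6.587 mg/L.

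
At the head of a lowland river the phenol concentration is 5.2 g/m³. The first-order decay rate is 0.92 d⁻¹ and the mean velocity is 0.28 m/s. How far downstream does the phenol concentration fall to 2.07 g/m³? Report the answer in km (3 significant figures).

From C = C₀·e^(−kt), t = ln(C₀/C)/k = ln(5.2/2.07)/0.92 = 0.9211/0.92 = 1.001 d.
Distance = v·t = 0.28 m/s × 8.65e+04 s = 2.422e+04 m = 24.22 km.

24.2 km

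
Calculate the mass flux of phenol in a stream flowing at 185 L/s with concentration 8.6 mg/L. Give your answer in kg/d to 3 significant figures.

137 kg/d

185 L/s = 0.185 m³/s.
Mass flux = Q·C = 0.185 m³/s × 8.6 g/m³ = 1.591 g/s.
= 1.591 g/s × 86.4 = 137.5 kg/d.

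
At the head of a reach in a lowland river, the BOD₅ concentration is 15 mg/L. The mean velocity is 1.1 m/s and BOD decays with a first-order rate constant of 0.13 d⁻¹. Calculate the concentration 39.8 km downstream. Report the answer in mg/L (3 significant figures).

14.2 mg/L

Travel time t = 39.8 km / 1.1 m/s = 3.98e+04/1.1 = 3.618e+04 s = 0.4188 d.
First-order decay: C = 15·exp(−0.13·0.4188) = 15·0.947 = 14.21 mg/L.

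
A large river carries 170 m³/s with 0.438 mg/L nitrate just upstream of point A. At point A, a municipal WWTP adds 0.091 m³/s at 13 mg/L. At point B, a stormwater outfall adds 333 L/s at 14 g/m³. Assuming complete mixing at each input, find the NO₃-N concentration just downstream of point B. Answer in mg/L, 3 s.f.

After input A: C = (170·0.438 + 0.091·13) / 170.1 = 0.4447 mg/L.
333 L/s = 0.333 m³/s.
After input B: C = (170.1·0.4447 + 0.333·14) / 170.4 = 0.4712 mg/L.

0.471 mg/L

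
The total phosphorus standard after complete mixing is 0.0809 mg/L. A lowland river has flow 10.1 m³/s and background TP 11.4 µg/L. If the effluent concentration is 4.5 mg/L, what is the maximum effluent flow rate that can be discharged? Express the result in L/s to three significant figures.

159 L/s

11.4 µg/L = 0.0114 mg/L.
Mass balance at complete mixing: C_std·(Q_w + Q_r) = Q_w·C_e + Q_r·C_b.
Rearranging, Q_w = Q_r·(C_std − C_b)/(C_e − C_std) = 10.1·(0.0809 − 0.0114) / (4.5 − 0.0809) = 0.1588 m³/s.
= 158.8 L/s.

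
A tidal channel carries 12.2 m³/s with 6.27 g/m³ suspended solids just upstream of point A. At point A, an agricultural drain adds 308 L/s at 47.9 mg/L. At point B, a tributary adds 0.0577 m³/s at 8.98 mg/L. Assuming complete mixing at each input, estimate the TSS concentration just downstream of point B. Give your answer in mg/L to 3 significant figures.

308 L/s = 0.308 m³/s.
After input A: C = (12.2·6.27 + 0.308·47.9) / 12.51 = 7.295 mg/L.
After input B: C = (12.51·7.295 + 0.0577·8.98) / 12.57 = 7.303 mg/L.

7.30 mg/L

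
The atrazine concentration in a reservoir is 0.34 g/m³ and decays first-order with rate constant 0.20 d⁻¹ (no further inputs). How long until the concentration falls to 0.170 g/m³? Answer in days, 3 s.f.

3.47 d

t = ln(C₀/C)/k = ln(0.34/0.170)/0.20 = 0.6931/0.20 = 3.466 d.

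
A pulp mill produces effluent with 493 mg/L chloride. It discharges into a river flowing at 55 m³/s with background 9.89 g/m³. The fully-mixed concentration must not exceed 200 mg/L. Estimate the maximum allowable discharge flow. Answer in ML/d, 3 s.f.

Mass balance at complete mixing: C_std·(Q_w + Q_r) = Q_w·C_e + Q_r·C_b.
Rearranging, Q_w = Q_r·(C_std − C_b)/(C_e − C_std) = 55·(200 − 9.89) / (493 − 200) = 35.69 m³/s.
= 3083 ML/d.

3080 ML/d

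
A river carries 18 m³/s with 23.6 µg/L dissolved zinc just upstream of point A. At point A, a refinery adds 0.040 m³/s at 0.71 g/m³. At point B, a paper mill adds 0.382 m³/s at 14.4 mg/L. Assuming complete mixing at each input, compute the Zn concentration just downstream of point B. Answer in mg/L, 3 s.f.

23.6 µg/L = 0.0236 mg/L.
After input A: C = (18·0.0236 + 0.04·0.71) / 18.04 = 0.02512 mg/L.
After input B: C = (18.04·0.02512 + 0.382·14.4) / 18.42 = 0.3232 mg/L.

0.323 mg/L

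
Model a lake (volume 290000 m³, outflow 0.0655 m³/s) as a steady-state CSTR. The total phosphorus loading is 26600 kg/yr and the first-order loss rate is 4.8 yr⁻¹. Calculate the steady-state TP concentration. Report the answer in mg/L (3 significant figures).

Outflow Q = 0.0655 m³/s × 3.156e+07 s/yr = 2.067e+06 m³/yr.
Steady-state CSTR mass balance: W = Q·C + k·V·C, so C = W/(Q + kV).
Q + kV = 2.067e+06 + 4.8·290000 = 3.459e+06 m³/yr.
C = 26600/3.459e+06 = 0.00769 kg/m³ = 7.69 mg/L.

7.69 mg/L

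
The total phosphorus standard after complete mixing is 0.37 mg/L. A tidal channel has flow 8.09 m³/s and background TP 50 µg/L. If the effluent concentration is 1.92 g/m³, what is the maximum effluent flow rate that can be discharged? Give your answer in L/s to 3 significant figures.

1670 L/s

50 µg/L = 0.05 mg/L.
Mass balance at complete mixing: C_std·(Q_w + Q_r) = Q_w·C_e + Q_r·C_b.
Rearranging, Q_w = Q_r·(C_std − C_b)/(C_e − C_std) = 8.09·(0.37 − 0.05) / (1.92 − 0.37) = 1.67 m³/s.
= 1670 L/s.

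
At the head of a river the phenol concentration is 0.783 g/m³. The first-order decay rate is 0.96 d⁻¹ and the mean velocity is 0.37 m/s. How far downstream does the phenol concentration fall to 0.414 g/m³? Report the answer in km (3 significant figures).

21.2 km

From C = C₀·e^(−kt), t = ln(C₀/C)/k = ln(0.783/0.414)/0.96 = 0.6373/0.96 = 0.6638 d.
Distance = v·t = 0.37 m/s × 5.735e+04 s = 2.122e+04 m = 21.22 km.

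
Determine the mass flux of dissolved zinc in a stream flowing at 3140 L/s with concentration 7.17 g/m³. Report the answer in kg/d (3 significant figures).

3140 L/s = 3.14 m³/s.
Mass flux = Q·C = 3.14 m³/s × 7.17 g/m³ = 22.51 g/s.
= 22.51 g/s × 86.4 = 1945 kg/d.

1950 kg/d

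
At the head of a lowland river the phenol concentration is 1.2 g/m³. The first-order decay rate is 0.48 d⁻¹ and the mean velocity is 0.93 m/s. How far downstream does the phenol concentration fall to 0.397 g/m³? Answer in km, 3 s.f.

185 km

From C = C₀·e^(−kt), t = ln(C₀/C)/k = ln(1.2/0.397)/0.48 = 1.106/0.48 = 2.304 d.
Distance = v·t = 0.93 m/s × 1.991e+05 s = 1.852e+05 m = 185.2 km.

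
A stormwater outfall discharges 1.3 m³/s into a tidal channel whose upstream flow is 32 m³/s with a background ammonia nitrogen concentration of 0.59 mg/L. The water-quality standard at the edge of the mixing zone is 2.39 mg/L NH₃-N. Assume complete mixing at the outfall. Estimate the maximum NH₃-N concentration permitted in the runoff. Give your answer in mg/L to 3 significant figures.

46.7 mg/L

Mass balance: 2.39·33.3 = 1.3·Cₑ + 32·0.59.
Cₑ = (79.59 − 18.88) / 1.3 = 46.7 mg/L.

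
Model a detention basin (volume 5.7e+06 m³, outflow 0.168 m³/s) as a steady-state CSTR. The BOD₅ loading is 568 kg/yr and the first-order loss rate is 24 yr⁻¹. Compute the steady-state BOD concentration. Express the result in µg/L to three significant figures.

Outflow Q = 0.168 m³/s × 3.156e+07 s/yr = 5.302e+06 m³/yr.
Steady-state CSTR mass balance: W = Q·C + k·V·C, so C = W/(Q + kV).
Q + kV = 5.302e+06 + 24·5.7e+06 = 1.421e+08 m³/yr.
C = 568/1.421e+08 = 3.997e-06 kg/m³ = 0.003997 mg/L = 3.997 µg/L.

4.00 µg/L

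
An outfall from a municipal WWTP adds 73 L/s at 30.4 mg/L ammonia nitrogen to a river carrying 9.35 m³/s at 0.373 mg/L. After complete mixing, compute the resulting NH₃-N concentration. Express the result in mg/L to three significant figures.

0.606 mg/L

73 L/s = 0.073 m³/s.
Conservation of mass across the mixing zone: C = (0.073·30.4 + 9.35·0.373) / (0.073 + 9.35) = 5.707/9.423 = 0.6056 mg/L.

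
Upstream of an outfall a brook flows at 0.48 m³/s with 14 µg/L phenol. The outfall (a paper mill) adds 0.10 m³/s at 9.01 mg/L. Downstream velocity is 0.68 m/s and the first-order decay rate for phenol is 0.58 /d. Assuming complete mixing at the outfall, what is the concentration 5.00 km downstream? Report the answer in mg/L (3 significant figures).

14 µg/L = 0.014 mg/L.
After complete mixing, C₀ = (0.1·9.01 + 0.48·0.014) / 0.58 = 1.565 mg/L.
Travel time t = 5000 m / 0.68 m/s = 7353 s = 0.0851 d.
C = 1.565·exp(−0.58·0.0851) = 1.565·0.9518 = 1.49 mg/L.

1.49 mg/L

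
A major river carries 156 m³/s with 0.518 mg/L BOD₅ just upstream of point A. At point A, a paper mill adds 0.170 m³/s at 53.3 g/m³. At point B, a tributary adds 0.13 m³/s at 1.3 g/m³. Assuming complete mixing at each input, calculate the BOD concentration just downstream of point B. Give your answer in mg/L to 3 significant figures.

After input A: C = (156·0.518 + 0.17·53.3) / 156.2 = 0.5755 mg/L.
After input B: C = (156.2·0.5755 + 0.13·1.3) / 156.3 = 0.5761 mg/L.

0.576 mg/L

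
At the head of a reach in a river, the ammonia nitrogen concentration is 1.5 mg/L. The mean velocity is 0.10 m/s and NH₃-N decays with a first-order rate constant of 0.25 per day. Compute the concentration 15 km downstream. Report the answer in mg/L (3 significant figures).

Travel time t = 15 km / 0.10 m/s = 1.5e+04/0.10 = 1.5e+05 s = 1.736 d.
First-order decay: C = 1.5·exp(−0.25·1.736) = 1.5·0.6479 = 0.9718 mg/L.

0.972 mg/L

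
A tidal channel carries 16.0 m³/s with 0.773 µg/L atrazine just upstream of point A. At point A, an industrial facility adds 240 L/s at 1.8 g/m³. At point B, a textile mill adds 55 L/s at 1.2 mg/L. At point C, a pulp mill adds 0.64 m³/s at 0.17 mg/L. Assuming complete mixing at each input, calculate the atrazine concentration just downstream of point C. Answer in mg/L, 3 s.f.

0.773 µg/L = 0.000773 mg/L.
240 L/s = 0.24 m³/s.
After input A: C = (16·0.000773 + 0.24·1.8) / 16.24 = 0.02736 mg/L.
55 L/s = 0.055 m³/s.
After input B: C = (16.24·0.02736 + 0.055·1.2) / 16.29 = 0.03132 mg/L.
After input C: C = (16.29·0.03132 + 0.64·0.17) / 16.93 = 0.03656 mg/L.

0.0366 mg/L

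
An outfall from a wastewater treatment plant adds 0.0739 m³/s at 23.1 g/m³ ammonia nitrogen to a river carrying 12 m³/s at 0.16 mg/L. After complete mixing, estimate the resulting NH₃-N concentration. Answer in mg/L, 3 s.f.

Flow-weighted mixing gives C = (0.0739·23.1 + 12·0.16) / (0.0739 + 12) = 3.627/12.07 = 0.3004 mg/L.

0.300 mg/L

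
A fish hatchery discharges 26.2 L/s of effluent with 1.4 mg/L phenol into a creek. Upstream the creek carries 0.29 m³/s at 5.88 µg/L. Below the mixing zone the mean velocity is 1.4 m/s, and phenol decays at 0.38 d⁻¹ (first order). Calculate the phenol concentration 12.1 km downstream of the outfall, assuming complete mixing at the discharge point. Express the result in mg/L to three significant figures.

0.117 mg/L

26.2 L/s = 0.0262 m³/s.
5.88 µg/L = 0.00588 mg/L.
After complete mixing, C₀ = (0.0262·1.4 + 0.29·0.00588) / 0.3162 = 0.1214 mg/L.
Travel time t = 1.21e+04 m / 1.4 m/s = 8643 s = 0.1 d.
C = 0.1214·exp(−0.38·0.1) = 0.1214·0.9627 = 0.1169 mg/L.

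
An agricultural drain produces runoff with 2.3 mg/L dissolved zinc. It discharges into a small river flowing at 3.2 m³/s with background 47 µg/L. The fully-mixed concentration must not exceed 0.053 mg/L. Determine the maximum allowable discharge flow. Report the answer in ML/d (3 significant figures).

0.738 ML/d

47 µg/L = 0.047 mg/L.
Mass balance at complete mixing: C_std·(Q_w + Q_r) = Q_w·C_e + Q_r·C_b.
Rearranging, Q_w = Q_r·(C_std − C_b)/(C_e − C_std) = 3.2·(0.053 − 0.047) / (2.3 − 0.053) = 0.008545 m³/s.
= 0.7383 ML/d.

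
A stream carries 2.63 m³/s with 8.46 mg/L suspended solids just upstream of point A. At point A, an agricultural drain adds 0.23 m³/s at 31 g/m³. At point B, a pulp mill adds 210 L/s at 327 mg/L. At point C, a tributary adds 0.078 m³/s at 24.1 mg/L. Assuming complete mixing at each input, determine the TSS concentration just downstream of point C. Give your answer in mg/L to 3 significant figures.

31.7 mg/L

After input A: C = (2.63·8.46 + 0.23·31) / 2.86 = 10.27 mg/L.
210 L/s = 0.21 m³/s.
After input B: C = (2.86·10.27 + 0.21·327) / 3.07 = 31.94 mg/L.
After input C: C = (3.07·31.94 + 0.078·24.1) / 3.148 = 31.74 mg/L.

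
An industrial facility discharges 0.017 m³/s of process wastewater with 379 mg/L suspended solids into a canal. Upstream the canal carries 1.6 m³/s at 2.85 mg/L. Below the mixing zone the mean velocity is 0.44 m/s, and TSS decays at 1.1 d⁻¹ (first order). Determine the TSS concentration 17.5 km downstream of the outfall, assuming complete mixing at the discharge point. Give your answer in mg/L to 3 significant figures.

4.10 mg/L

After complete mixing, C₀ = (0.017·379 + 1.6·2.85) / 1.617 = 6.805 mg/L.
Travel time t = 1.75e+04 m / 0.44 m/s = 3.977e+04 s = 0.4603 d.
C = 6.805·exp(−1.1·0.4603) = 6.805·0.6027 = 4.101 mg/L.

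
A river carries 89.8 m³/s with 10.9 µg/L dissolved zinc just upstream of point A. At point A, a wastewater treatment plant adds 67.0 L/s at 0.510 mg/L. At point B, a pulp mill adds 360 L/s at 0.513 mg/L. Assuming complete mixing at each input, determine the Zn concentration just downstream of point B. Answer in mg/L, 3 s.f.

0.0133 mg/L

10.9 µg/L = 0.0109 mg/L.
67.0 L/s = 0.067 m³/s.
After input A: C = (89.8·0.0109 + 0.067·0.51) / 89.87 = 0.01127 mg/L.
360 L/s = 0.36 m³/s.
After input B: C = (89.87·0.01127 + 0.36·0.513) / 90.23 = 0.01327 mg/L.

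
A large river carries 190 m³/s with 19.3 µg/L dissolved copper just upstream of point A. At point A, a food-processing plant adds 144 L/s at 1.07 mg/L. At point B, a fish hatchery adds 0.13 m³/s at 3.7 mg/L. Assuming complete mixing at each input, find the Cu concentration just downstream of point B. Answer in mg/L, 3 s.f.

19.3 µg/L = 0.0193 mg/L.
144 L/s = 0.144 m³/s.
After input A: C = (190·0.0193 + 0.144·1.07) / 190.1 = 0.0201 mg/L.
After input B: C = (190.1·0.0201 + 0.13·3.7) / 190.3 = 0.02261 mg/L.

0.0226 mg/L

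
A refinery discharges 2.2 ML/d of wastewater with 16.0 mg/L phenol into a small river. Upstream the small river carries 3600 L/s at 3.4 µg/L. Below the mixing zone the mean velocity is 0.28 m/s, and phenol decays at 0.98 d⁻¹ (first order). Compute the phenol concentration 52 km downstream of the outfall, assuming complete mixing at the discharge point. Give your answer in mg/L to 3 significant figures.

0.0141 mg/L

2.2 ML/d = 0.02546 m³/s.
3600 L/s = 3.6 m³/s.
3.4 µg/L = 0.0034 mg/L.
After complete mixing, C₀ = (0.02546·16 + 3.6·0.0034) / 3.625 = 0.1158 mg/L.
Travel time t = 5.2e+04 m / 0.28 m/s = 1.857e+05 s = 2.149 d.
C = 0.1158·exp(−0.98·2.149) = 0.1158·0.1217 = 0.01408 mg/L.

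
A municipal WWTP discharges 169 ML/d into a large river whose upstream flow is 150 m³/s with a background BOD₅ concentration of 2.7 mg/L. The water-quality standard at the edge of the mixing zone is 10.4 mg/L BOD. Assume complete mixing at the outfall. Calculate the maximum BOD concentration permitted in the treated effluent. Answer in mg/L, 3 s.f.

601 mg/L

169 ML/d = 1.956 m³/s.
Mass balance: 10.4·152 = 1.956·Cₑ + 150·2.7.
Cₑ = (1580 − 405) / 1.956 = 600.9 mg/L.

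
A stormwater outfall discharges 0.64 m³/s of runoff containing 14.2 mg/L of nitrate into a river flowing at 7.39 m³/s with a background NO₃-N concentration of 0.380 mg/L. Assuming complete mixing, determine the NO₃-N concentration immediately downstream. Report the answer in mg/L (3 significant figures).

By mass balance at complete mixing, C = (0.64·14.2 + 7.39·0.38) / (0.64 + 7.39) = 11.9/8.03 = 1.481 mg/L.

1.48 mg/L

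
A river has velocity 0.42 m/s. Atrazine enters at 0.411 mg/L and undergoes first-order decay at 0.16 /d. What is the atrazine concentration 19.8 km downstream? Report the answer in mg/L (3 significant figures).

Travel time t = 19.8 km / 0.42 m/s = 1.98e+04/0.42 = 4.714e+04 s = 0.5456 d.
First-order decay: C = 0.411·exp(−0.16·0.5456) = 0.411·0.9164 = 0.3766 mg/L.

0.377 mg/L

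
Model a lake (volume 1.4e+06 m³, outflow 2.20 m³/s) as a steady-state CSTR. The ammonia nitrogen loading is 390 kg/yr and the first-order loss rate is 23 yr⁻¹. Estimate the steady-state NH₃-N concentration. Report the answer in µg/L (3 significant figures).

Outflow Q = 2.20 m³/s × 3.156e+07 s/yr = 6.943e+07 m³/yr.
Steady-state CSTR mass balance: W = Q·C + k·V·C, so C = W/(Q + kV).
Q + kV = 6.943e+07 + 23·1.4e+06 = 1.016e+08 m³/yr.
C = 390/1.016e+08 = 3.838e-06 kg/m³ = 0.003838 mg/L = 3.838 µg/L.

3.84 µg/L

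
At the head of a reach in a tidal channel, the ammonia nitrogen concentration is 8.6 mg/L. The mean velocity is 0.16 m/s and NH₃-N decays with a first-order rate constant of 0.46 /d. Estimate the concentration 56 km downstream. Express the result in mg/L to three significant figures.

Travel time t = 56 km / 0.16 m/s = 5.6e+04/0.16 = 3.5e+05 s = 4.051 d.
First-order decay: C = 8.6·exp(−0.46·4.051) = 8.6·0.1551 = 1.334 mg/L.

1.33 mg/L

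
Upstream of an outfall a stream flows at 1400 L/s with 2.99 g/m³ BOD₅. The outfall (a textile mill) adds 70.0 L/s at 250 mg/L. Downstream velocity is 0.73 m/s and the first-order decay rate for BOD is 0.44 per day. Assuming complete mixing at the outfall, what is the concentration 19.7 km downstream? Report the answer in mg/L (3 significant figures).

12.9 mg/L

70.0 L/s = 0.07 m³/s.
1400 L/s = 1.4 m³/s.
After complete mixing, C₀ = (0.07·250 + 1.4·2.99) / 1.47 = 14.75 mg/L.
Travel time t = 1.97e+04 m / 0.73 m/s = 2.699e+04 s = 0.3123 d.
C = 14.75·exp(−0.44·0.3123) = 14.75·0.8716 = 12.86 mg/L.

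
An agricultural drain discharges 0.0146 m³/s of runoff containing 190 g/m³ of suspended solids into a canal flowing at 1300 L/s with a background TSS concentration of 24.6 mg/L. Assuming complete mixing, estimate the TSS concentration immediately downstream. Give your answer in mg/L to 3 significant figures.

1300 L/s = 1.3 m³/s.
Flow-weighted mixing gives C = (0.0146·190 + 1.3·24.6) / (0.0146 + 1.3) = 34.75/1.315 = 26.44 mg/L.

26.4 mg/L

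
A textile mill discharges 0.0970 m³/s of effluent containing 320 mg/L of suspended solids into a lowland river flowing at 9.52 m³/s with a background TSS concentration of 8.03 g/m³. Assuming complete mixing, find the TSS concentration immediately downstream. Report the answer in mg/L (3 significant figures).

11.2 mg/L

Conservation of mass across the mixing zone: C = (0.097·320 + 9.52·8.03) / (0.097 + 9.52) = 107.5/9.617 = 11.18 mg/L.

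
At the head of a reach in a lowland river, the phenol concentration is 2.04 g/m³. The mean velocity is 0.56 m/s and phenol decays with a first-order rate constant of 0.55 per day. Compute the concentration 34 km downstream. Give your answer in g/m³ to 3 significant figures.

1.39 g/m³

Travel time t = 34 km / 0.56 m/s = 3.4e+04/0.56 = 6.071e+04 s = 0.7027 d.
First-order decay: C = 2.04·exp(−0.55·0.7027) = 2.04·0.6794 = 1.386 g/m³.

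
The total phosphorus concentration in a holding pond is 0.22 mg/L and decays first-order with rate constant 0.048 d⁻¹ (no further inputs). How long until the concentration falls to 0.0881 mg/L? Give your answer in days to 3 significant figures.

t = ln(C₀/C)/k = ln(0.22/0.0881)/0.048 = 0.9152/0.048 = 19.07 d.

19.1 d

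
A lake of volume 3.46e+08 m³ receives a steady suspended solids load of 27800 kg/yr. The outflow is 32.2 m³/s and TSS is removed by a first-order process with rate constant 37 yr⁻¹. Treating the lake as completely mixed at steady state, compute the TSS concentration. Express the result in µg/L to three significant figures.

Outflow Q = 32.2 m³/s × 3.156e+07 s/yr = 1.016e+09 m³/yr.
Steady-state CSTR mass balance: W = Q·C + k·V·C, so C = W/(Q + kV).
Q + kV = 1.016e+09 + 37·3.46e+08 = 1.382e+10 m³/yr.
C = 27800/1.382e+10 = 2.012e-06 kg/m³ = 0.002012 mg/L = 2.012 µg/L.

2.01 µg/L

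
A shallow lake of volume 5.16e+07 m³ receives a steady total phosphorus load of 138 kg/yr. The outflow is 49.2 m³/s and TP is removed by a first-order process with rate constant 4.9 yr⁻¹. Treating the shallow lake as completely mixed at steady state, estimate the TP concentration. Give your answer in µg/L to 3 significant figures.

0.0764 µg/L

Outflow Q = 49.2 m³/s × 3.156e+07 s/yr = 1.553e+09 m³/yr.
Steady-state CSTR mass balance: W = Q·C + k·V·C, so C = W/(Q + kV).
Q + kV = 1.553e+09 + 4.9·5.16e+07 = 1.805e+09 m³/yr.
C = 138/1.805e+09 = 7.643e-08 kg/m³ = 7.643e-05 mg/L = 0.07643 µg/L.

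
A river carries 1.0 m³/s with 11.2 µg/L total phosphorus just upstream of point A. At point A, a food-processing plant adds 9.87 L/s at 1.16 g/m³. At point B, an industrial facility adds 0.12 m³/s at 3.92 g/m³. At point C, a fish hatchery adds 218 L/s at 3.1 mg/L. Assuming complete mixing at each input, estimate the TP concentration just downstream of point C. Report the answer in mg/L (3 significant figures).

11.2 µg/L = 0.0112 mg/L.
9.87 L/s = 0.00987 m³/s.
After input A: C = (1·0.0112 + 0.00987·1.16) / 1.01 = 0.02243 mg/L.
After input B: C = (1.01·0.02243 + 0.12·3.92) / 1.13 = 0.4364 mg/L.
218 L/s = 0.218 m³/s.
After input C: C = (1.13·0.4364 + 0.218·3.1) / 1.348 = 0.8672 mg/L.

0.867 mg/L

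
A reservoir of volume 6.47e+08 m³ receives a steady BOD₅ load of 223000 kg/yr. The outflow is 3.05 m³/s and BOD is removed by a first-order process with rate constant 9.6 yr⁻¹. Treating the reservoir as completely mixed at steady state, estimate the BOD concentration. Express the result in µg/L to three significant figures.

35.4 µg/L

Outflow Q = 3.05 m³/s × 3.156e+07 s/yr = 9.625e+07 m³/yr.
Steady-state CSTR mass balance: W = Q·C + k·V·C, so C = W/(Q + kV).
Q + kV = 9.625e+07 + 9.6·6.47e+08 = 6.307e+09 m³/yr.
C = 223000/6.307e+09 = 3.536e-05 kg/m³ = 0.03536 mg/L = 35.36 µg/L.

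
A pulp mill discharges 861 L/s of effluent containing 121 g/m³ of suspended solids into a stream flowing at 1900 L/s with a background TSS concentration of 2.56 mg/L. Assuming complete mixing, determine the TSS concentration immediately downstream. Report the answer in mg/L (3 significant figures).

39.5 mg/L

861 L/s = 0.861 m³/s.
1900 L/s = 1.9 m³/s.
By mass balance at complete mixing, C = (0.861·121 + 1.9·2.56) / (0.861 + 1.9) = 109/2.761 = 39.49 mg/L.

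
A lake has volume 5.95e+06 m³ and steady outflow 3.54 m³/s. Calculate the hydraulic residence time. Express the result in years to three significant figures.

Q = 3.54 m³/s × 3.156e+07 s/yr = 1.117e+08 m³/yr.
Hydraulic residence time τ = V/Q = 5.95e+06/1.117e+08 = 0.05326 yr.

0.0533 yr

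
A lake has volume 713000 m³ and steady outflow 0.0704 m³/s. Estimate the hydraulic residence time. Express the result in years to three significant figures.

Q = 0.0704 m³/s × 3.156e+07 s/yr = 2.222e+06 m³/yr.
Hydraulic residence time τ = V/Q = 713000/2.222e+06 = 0.3209 yr.

0.321 yr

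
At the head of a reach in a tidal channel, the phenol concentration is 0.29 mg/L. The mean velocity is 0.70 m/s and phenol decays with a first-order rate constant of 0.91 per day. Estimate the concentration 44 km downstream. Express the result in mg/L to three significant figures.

Travel time t = 44 km / 0.70 m/s = 4.4e+04/0.70 = 6.286e+04 s = 0.7275 d.
First-order decay: C = 0.29·exp(−0.91·0.7275) = 0.29·0.5158 = 0.1496 mg/L.

0.150 mg/L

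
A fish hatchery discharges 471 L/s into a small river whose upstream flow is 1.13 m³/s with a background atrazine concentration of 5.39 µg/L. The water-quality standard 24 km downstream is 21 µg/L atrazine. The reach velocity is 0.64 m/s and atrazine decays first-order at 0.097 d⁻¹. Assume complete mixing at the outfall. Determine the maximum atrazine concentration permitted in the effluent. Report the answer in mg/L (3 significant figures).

0.0615 mg/L

471 L/s = 0.471 m³/s.
5.39 µg/L = 0.00539 mg/L.
21 µg/L = 0.021 mg/L.
Travel time to the compliance point: t = 2.4e+04/0.64 = 3.75e+04 s = 0.434 d; decay factor exp(−0.097·0.434) = 0.9588.
So the concentration just after mixing may be at most 0.021/0.9588 = 0.0219 mg/L.
Mass balance: 0.0219·1.601 = 0.471·Cₑ + 1.13·0.00539.
Cₑ = (0.03507 − 0.006091) / 0.471 = 0.06152 mg/L.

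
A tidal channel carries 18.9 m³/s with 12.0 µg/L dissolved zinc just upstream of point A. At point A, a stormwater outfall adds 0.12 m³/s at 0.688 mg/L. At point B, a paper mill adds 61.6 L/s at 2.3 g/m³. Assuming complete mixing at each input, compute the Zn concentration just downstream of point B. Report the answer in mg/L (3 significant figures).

12.0 µg/L = 0.012 mg/L.
After input A: C = (18.9·0.012 + 0.12·0.688) / 19.02 = 0.01626 mg/L.
61.6 L/s = 0.0616 m³/s.
After input B: C = (19.02·0.01626 + 0.0616·2.3) / 19.08 = 0.02364 mg/L.

0.0236 mg/L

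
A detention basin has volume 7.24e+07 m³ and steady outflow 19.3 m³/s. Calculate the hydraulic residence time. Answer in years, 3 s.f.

Q = 19.3 m³/s × 3.156e+07 s/yr = 6.091e+08 m³/yr.
Hydraulic residence time τ = V/Q = 7.24e+07/6.091e+08 = 0.1189 yr.

0.119 yr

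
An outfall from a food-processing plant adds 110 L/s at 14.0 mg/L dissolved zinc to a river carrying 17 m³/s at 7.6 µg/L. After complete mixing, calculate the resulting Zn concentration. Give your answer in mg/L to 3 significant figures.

0.0976 mg/L

110 L/s = 0.11 m³/s.
7.6 µg/L = 0.0076 mg/L.
Flow-weighted mixing gives C = (0.11·14 + 17·0.0076) / (0.11 + 17) = 1.669/17.11 = 0.09756 mg/L.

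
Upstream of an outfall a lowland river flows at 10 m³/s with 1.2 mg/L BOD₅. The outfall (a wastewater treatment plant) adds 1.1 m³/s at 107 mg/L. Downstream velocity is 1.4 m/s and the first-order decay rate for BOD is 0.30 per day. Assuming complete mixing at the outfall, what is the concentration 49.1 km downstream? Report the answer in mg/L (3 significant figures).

10.3 mg/L

After complete mixing, C₀ = (1.1·107 + 10·1.2) / 11.1 = 11.68 mg/L.
Travel time t = 4.91e+04 m / 1.4 m/s = 3.507e+04 s = 0.4059 d.
C = 11.68·exp(−0.30·0.4059) = 11.68·0.8853 = 10.34 mg/L.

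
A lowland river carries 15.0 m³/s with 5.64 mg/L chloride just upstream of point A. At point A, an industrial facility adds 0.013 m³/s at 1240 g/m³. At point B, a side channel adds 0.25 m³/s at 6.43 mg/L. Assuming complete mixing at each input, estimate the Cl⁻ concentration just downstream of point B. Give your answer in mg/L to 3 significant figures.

After input A: C = (15·5.64 + 0.013·1240) / 15.01 = 6.709 mg/L.
After input B: C = (15.01·6.709 + 0.25·6.43) / 15.26 = 6.704 mg/L.

6.70 mg/L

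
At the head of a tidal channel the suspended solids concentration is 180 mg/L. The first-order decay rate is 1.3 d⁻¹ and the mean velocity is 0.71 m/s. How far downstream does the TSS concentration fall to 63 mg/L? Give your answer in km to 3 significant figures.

From C = C₀·e^(−kt), t = ln(C₀/C)/k = ln(180/63)/1.3 = 1.05/1.3 = 0.8076 d.
Distance = v·t = 0.71 m/s × 6.977e+04 s = 4.954e+04 m = 49.54 km.

49.5 km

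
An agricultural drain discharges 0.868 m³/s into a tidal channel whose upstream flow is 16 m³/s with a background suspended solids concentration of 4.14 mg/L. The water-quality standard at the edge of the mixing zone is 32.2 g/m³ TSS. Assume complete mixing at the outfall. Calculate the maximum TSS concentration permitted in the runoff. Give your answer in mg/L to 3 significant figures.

Mass balance: 32.2·16.87 = 0.868·Cₑ + 16·4.14.
Cₑ = (543.1 − 66.24) / 0.868 = 549.4 mg/L.

549 mg/L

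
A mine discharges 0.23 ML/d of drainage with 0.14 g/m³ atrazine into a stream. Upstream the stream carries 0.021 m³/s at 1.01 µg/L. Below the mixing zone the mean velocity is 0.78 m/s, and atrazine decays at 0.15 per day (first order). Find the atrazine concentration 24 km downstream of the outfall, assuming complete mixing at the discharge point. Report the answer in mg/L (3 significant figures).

0.23 ML/d = 0.002662 m³/s.
1.01 µg/L = 0.00101 mg/L.
After complete mixing, C₀ = (0.002662·0.14 + 0.021·0.00101) / 0.02366 = 0.01665 mg/L.
Travel time t = 2.4e+04 m / 0.78 m/s = 3.077e+04 s = 0.3561 d.
C = 0.01665·exp(−0.15·0.3561) = 0.01665·0.948 = 0.01578 mg/L.

0.0158 mg/L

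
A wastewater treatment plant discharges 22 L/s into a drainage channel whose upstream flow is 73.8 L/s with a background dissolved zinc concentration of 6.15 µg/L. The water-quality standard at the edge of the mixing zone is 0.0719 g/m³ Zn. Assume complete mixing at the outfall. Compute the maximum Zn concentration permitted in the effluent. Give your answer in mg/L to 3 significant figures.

0.292 mg/L

22 L/s = 0.022 m³/s.
73.8 L/s = 0.0738 m³/s.
6.15 µg/L = 0.00615 mg/L.
Mass balance: 0.0719·0.0958 = 0.022·Cₑ + 0.0738·0.00615.
Cₑ = (0.006888 − 0.0004539) / 0.022 = 0.2925 mg/L.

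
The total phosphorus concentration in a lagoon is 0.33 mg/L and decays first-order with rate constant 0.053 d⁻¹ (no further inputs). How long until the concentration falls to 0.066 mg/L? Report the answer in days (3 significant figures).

t = ln(C₀/C)/k = ln(0.33/0.066)/0.053 = 1.609/0.053 = 30.37 d.

30.4 d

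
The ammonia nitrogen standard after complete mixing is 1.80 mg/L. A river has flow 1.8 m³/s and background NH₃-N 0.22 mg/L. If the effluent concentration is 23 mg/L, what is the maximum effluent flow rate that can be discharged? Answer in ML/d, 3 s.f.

11.6 ML/d

Mass balance at complete mixing: C_std·(Q_w + Q_r) = Q_w·C_e + Q_r·C_b.
Rearranging, Q_w = Q_r·(C_std − C_b)/(C_e − C_std) = 1.8·(1.8 − 0.22) / (23 − 1.8) = 0.1342 m³/s.
= 11.59 ML/d.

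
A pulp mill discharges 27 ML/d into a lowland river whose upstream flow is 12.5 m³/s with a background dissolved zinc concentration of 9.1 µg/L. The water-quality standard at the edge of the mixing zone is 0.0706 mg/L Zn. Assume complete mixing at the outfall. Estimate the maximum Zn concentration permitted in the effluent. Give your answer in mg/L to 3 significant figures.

27 ML/d = 0.3125 m³/s.
9.1 µg/L = 0.0091 mg/L.
Mass balance: 0.0706·12.81 = 0.3125·Cₑ + 12.5·0.0091.
Cₑ = (0.9046 − 0.1138) / 0.3125 = 2.531 mg/L.

2.53 mg/L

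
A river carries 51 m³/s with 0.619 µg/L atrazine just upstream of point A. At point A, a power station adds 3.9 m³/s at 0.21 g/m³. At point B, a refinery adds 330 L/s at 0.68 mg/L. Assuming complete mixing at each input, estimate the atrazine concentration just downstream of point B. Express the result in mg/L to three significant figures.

0.0195 mg/L

0.619 µg/L = 0.000619 mg/L.
After input A: C = (51·0.000619 + 3.9·0.21) / 54.9 = 0.01549 mg/L.
330 L/s = 0.33 m³/s.
After input B: C = (54.9·0.01549 + 0.33·0.68) / 55.23 = 0.01946 mg/L.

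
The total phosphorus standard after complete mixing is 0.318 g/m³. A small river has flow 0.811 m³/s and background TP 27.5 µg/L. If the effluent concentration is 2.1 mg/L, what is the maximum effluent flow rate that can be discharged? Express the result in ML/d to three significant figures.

11.4 ML/d

27.5 µg/L = 0.0275 mg/L.
Mass balance at complete mixing: C_std·(Q_w + Q_r) = Q_w·C_e + Q_r·C_b.
Rearranging, Q_w = Q_r·(C_std − C_b)/(C_e − C_std) = 0.811·(0.318 − 0.0275) / (2.1 − 0.318) = 0.1322 m³/s.
= 11.42 ML/d.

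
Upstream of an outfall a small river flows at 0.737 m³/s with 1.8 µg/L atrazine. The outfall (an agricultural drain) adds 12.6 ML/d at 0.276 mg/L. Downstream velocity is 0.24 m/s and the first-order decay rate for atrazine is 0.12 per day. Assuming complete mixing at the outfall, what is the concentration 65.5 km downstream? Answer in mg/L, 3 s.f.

12.6 ML/d = 0.1458 m³/s.
1.8 µg/L = 0.0018 mg/L.
After complete mixing, C₀ = (0.1458·0.276 + 0.737·0.0018) / 0.8828 = 0.04709 mg/L.
Travel time t = 6.55e+04 m / 0.24 m/s = 2.729e+05 s = 3.159 d.
C = 0.04709·exp(−0.12·3.159) = 0.04709·0.6845 = 0.03224 mg/L.

0.0322 mg/L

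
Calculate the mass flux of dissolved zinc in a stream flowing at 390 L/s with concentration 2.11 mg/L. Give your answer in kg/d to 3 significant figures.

71.1 kg/d

390 L/s = 0.39 m³/s.
Mass flux = Q·C = 0.39 m³/s × 2.11 g/m³ = 0.8229 g/s.
= 0.8229 g/s × 86.4 = 71.1 kg/d.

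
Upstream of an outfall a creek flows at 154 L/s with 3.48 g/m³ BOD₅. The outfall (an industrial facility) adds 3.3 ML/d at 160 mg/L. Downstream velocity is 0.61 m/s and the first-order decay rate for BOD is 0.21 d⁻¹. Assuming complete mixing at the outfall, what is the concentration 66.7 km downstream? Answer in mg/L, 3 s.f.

26.5 mg/L

3.3 ML/d = 0.03819 m³/s.
154 L/s = 0.154 m³/s.
After complete mixing, C₀ = (0.03819·160 + 0.154·3.48) / 0.1922 = 34.58 mg/L.
Travel time t = 6.67e+04 m / 0.61 m/s = 1.093e+05 s = 1.266 d.
C = 34.58·exp(−0.21·1.266) = 34.58·0.7666 = 26.51 mg/L.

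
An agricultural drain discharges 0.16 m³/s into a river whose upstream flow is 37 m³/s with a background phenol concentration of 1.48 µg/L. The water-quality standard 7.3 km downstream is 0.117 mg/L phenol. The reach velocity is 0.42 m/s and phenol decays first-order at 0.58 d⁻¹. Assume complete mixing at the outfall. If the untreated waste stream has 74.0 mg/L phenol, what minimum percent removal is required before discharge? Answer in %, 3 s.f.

1.48 µg/L = 0.00148 mg/L.
Travel time to the compliance point: t = 7300/0.42 = 1.738e+04 s = 0.2012 d; decay factor exp(−0.58·0.2012) = 0.8899.
So the concentration just after mixing may be at most 0.117/0.8899 = 0.1315 mg/L.
Mass balance: 0.1315·37.16 = 0.16·Cₑ + 37·0.00148.
Cₑ = (4.886 − 0.05476) / 0.16 = 30.19 mg/L.
Required removal = 1 − 30.19/74.0 = 59.2 %.

59.2 %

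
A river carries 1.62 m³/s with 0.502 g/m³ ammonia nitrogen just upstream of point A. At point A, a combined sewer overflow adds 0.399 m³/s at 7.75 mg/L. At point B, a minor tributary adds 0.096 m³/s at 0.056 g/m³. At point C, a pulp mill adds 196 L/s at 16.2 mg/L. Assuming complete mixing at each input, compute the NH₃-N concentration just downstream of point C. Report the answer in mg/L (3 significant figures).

After input A: C = (1.62·0.502 + 0.399·7.75) / 2.019 = 1.934 mg/L.
After input B: C = (2.019·1.934 + 0.096·0.056) / 2.115 = 1.849 mg/L.
196 L/s = 0.196 m³/s.
After input C: C = (2.115·1.849 + 0.196·16.2) / 2.311 = 3.066 mg/L.

3.07 mg/L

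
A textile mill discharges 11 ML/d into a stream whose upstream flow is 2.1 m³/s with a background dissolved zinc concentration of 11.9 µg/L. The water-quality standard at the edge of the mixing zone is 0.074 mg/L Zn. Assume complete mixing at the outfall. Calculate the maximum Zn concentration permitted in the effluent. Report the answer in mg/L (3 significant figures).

1.10 mg/L

11 ML/d = 0.1273 m³/s.
11.9 µg/L = 0.0119 mg/L.
Mass balance: 0.074·2.227 = 0.1273·Cₑ + 2.1·0.0119.
Cₑ = (0.1648 − 0.02499) / 0.1273 = 1.098 mg/L.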